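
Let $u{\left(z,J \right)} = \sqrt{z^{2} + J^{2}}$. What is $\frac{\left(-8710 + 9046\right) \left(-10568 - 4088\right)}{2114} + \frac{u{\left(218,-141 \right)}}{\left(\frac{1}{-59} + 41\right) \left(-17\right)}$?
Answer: $- \frac{351744}{151} - \frac{59 \sqrt{67405}}{41106} \approx -2329.8$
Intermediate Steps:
$u{\left(z,J \right)} = \sqrt{J^{2} + z^{2}}$
$\frac{\left(-8710 + 9046\right) \left(-10568 - 4088\right)}{2114} + \frac{u{\left(218,-141 \right)}}{\left(\frac{1}{-59} + 41\right) \left(-17\right)} = \frac{\left(-8710 + 9046\right) \left(-10568 - 4088\right)}{2114} + \frac{\sqrt{\left(-141\right)^{2} + 218^{2}}}{\left(\frac{1}{-59} + 41\right) \left(-17\right)} = 336 \left(-14656\right) \frac{1}{2114} + \frac{\sqrt{19881 + 47524}}{\left(- \frac{1}{59} + 41\right) \left(-17\right)} = \left(-4924416\right) \frac{1}{2114} + \frac{\sqrt{67405}}{\frac{2418}{59} \left(-17\right)} = - \frac{351744}{151} + \frac{\sqrt{67405}}{- \frac{41106}{59}} = - \frac{351744}{151} + \sqrt{67405} \left(- \frac{59}{41106}\right) = - \frac{351744}{151} - \frac{59 \sqrt{67405}}{41106}$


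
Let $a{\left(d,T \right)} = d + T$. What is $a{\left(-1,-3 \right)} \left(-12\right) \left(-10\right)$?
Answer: $-480$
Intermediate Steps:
$a{\left(d,T \right)} = T + d$
$a{\left(-1,-3 \right)} \left(-12\right) \left(-10\right) = \left(-3 - 1\right) \left(-12\right) \left(-10\right) = \left(-4\right) \left(-12\right) \left(-10\right) = 48 \left(-10\right) = -480$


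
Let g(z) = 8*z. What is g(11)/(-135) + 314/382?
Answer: 4387/25785 ≈ 0.17014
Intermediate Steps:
g(11)/(-135) + 314/382 = (8*11)/(-135) + 314/382 = 88*(-1/135) + 314*(1/382) = -88/135 + 157/191 = 4387/25785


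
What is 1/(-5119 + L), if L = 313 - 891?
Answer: -1/5697 ≈ -0.00017553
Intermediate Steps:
L = -578
1/(-5119 + L) = 1/(-5119 - 578) = 1/(-5697) = -1/5697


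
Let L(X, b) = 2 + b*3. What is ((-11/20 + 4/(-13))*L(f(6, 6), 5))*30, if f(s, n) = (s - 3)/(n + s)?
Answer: -11373/26 ≈ -437.42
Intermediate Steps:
f(s, n) = (-3 + s)/(n + s)
L(X, b) = 2 + 3*b
((-11/20 + 4/(-13))*L(f(6, 6), 5))*30 = ((-11/20 + 4/(-13))*(2 + 3*5))*30 = ((-11*1/20 + 4*(-1/13))*(2 + 15))*30 = ((-11/20 - 4/13)*17)*30 = -223/260*17*30 = -3791/260*30 = -11373/26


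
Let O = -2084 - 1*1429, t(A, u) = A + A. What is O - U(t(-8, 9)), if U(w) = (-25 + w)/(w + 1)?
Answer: -52736/15 ≈ -3515.7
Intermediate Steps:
t(A, u) = 2*A
U(w) = (-25 + w)/(1 + w)
O = -3513 (O = -2084 - 1429 = -3513)
O - U(t(-8, 9)) = -3513 - (-25 + 2*(-8))/(1 + 2*(-8)) = -3513 - (-25 - 16)/(1 - 16) = -3513 - (-41)/(-15) = -3513 - (-1)*(-41)/15 = -3513 - 1*41/15 = -3513 - 41/15 = -52736/15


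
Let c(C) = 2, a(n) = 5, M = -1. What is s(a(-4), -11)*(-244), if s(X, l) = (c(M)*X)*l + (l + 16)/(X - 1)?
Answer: 26535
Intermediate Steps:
s(X, l) = (16 + l)/(-1 + X) + 2*X*l (s(X, l) = (2*X)*l + (l + 16)/(X - 1) = 2*X*l + (16 + l)/(-1 + X) = (16 + l)/(-1 + X) + 2*X*l)
s(a(-4), -11)*(-244) = ((16 - 11 - 2*5*(-11) + 2*(-11)*5²)/(-1 + 5))*(-244) = ((16 - 11 + 110 + 2*(-11)*25)/4)*(-244) = ((16 - 11 + 110 - 550)/4)*(-244) = ((¼)*(-435))*(-244) = -435/4*(-244) = 26535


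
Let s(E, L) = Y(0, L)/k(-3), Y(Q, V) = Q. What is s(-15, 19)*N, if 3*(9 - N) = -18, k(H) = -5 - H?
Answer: 0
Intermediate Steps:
s(E, L) = 0 (s(E, L) = 0/(-5 - 1*(-3)) = 0/(-5 + 3) = 0/(-2) = 0*(-½) = 0)
N = 15 (N = 9 - ⅓*(-18) = 9 + 6 = 15)
s(-15, 19)*N = 0*15 = 0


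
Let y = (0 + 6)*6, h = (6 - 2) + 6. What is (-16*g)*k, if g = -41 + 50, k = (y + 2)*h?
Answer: -54720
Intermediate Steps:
h = 10 (h = 4 + 6 = 10)
y = 36 (y = 6*6 = 36)
k = 380 (k = (36 + 2)*10 = 38*10 = 380)
g = 9
(-16*g)*k = -16*9*380 = -144*380 = -54720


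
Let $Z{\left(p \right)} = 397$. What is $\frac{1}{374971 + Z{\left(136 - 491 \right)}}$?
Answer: $\frac{1}{375368} \approx 2.6641 \cdot 10^{-6}$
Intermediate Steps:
$\frac{1}{374971 + Z{\left(136 - 491 \right)}} = \frac{1}{374971 + 397} = \frac{1}{375368}$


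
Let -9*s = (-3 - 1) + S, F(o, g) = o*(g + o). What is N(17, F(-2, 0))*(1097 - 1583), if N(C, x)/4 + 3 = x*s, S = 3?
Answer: 4968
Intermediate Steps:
s = ⅑ (s = -((-3 - 1) + 3)/9 = -(-4 + 3)/9 = -⅑*(-1) = ⅑ ≈ 0.11111)
N(C, x) = -12 + 4*x/9 (N(C, x) = -12 + 4*(x*(⅑)) = -12 + 4*(x/9) = -12 + 4*x/9)
N(17, F(-2, 0))*(1097 - 1583) = (-12 + 4*(-2*(0 - 2))/9)*(1097 - 1583) = (-12 + 4*(-2*(-2))/9)*(-486) = (-12 + (4/9)*4)*(-486) = (-12 + 16/9)*(-486) = -92/9*(-486) = 4968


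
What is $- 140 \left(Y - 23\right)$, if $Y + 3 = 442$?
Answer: $-58240$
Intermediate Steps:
$Y = 439$ ($Y = -3 + 442 = 439$)
$- 140 \left(Y - 23\right) = - 140 \left(439 - 23\right) = \left(-140\right) 416 = -58240$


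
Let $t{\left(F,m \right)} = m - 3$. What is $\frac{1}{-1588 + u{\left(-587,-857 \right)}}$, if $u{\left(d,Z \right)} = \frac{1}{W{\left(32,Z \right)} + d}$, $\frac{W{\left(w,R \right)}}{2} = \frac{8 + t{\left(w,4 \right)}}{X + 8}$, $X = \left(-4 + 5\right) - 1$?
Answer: $- \frac{2339}{3714336} \approx -0.00062972$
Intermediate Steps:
$t{\left(F,m \right)} = -3 + m$ ($t{\left(F,m \right)} = m - 3 = -3 + m$)
$X = 0$ ($X = 1 - 1 = 0$)
$W{\left(w,R \right)} = \frac{9}{4}$ ($W{\left(w,R \right)} = 2 \frac{8 + \left(-3 + 4\right)}{0 + 8} = 2 \frac{8 + 1}{8} = 2 \cdot 9 \cdot \frac{1}{8} = 2 \cdot \frac{9}{8} = \frac{9}{4}$)
$u{\left(d,Z \right)} = \frac{1}{\frac{9}{4} + d}$
$\frac{1}{-1588 + u{\left(-587,-857 \right)}} = \frac{1}{-1588 + \frac{4}{9 + 4 \left(-587\right)}} = \frac{1}{-1588 + \frac{4}{9 - 2348}} = \frac{1}{-1588 + \frac{4}{-2339}} = \frac{1}{-1588 + 4 \left(- \frac{1}{2339}\right)} = \frac{1}{-1588 - \frac{4}{2339}} = \frac{1}{- \frac{3714336}{2339}} = - \frac{2339}{3714336}$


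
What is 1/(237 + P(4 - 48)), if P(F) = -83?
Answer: 1/154 ≈ 0.0064935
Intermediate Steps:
1/(237 + P(4 - 48)) = 1/(237 - 83) = 1/154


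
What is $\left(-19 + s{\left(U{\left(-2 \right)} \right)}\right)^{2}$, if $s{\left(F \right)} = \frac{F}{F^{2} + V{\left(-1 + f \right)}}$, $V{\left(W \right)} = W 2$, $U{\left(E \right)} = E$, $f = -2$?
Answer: $324$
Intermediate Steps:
$V{\left(W \right)} = 2 W$
$s{\left(F \right)} = \frac{F}{-6 + F^{2}}$ ($s{\left(F \right)} = \frac{F}{F^{2} + 2 \left(-1 - 2\right)} = \frac{F}{F^{2} + 2 \left(-3\right)} = \frac{F}{F^{2} - 6} = \frac{F}{-6 + F^{2}}$)
$\left(-19 + s{\left(U{\left(-2 \right)} \right)}\right)^{2} = \left(-19 - \frac{2}{-6 + \left(-2\right)^{2}}\right)^{2} = \left(-19 - \frac{2}{-6 + 4}\right)^{2} = \left(-19 - \frac{2}{-2}\right)^{2} = \left(-19 - -1\right)^{2} = \left(-19 + 1\right)^{2} = \left(-18\right)^{2} = 324$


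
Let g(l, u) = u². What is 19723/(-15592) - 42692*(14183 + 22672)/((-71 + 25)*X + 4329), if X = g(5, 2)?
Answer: -4906549507711/12925768 ≈ -3.7959e+5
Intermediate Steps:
X = 4 (X = 2² = 4)
19723/(-15592) - 42692*(14183 + 22672)/((-71 + 25)*X + 4329) = 19723/(-15592) - 42692*(14183 + 22672)/((-71 + 25)*4 + 4329) = 19723*(-1/15592) - 42692*36855/(-46*4 + 4329) = -19723/15592 - 42692*36855/(-184 + 4329) = -19723/15592 - 42692/(4145*(1/36855)) = -19723/15592 - 42692/829/7371 = -19723/15592 - 42692*7371/829 = -19723/15592 - 314682732/829 = -4906549507711/12925768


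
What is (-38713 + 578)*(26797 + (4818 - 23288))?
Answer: -317550145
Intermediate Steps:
(-38713 + 578)*(26797 + (4818 - 23288)) = -38135*(26797 - 18470) = -38135*8327 = -317550145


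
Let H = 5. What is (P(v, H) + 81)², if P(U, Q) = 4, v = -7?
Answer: 7225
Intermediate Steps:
(P(v, H) + 81)² = (4 + 81)² = 85² = 7225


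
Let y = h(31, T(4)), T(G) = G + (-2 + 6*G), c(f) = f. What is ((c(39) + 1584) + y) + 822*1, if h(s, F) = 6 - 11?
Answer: 2440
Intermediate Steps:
T(G) = -2 + 7*G
h(s, F) = -5
y = -5
((c(39) + 1584) + y) + 822*1 = ((39 + 1584) - 5) + 822*1 = (1623 - 5) + 822 = 1618 + 822 = 2440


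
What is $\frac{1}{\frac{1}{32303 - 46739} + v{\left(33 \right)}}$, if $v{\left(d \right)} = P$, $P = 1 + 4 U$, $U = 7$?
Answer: $\frac{14436}{418643} \approx 0.034483$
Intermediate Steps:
$P = 29$ ($P = 1 + 4 \cdot 7 = 1 + 28 = 29$)
$v{\left(d \right)} = 29$
$\frac{1}{\frac{1}{32303 - 46739} + v{\left(33 \right)}} = \frac{1}{\frac{1}{32303 - 46739} + 29} = \frac{1}{\frac{1}{-14436} + 29} = \frac{1}{- \frac{1}{14436} + 29} = \frac{1}{\frac{418643}{14436}} = \frac{14436}{418643}$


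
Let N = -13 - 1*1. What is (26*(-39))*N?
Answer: 14196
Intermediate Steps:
N = -14 (N = -13 - 1 = -14)
(26*(-39))*N = (26*(-39))*(-14) = -1014*(-14) = 14196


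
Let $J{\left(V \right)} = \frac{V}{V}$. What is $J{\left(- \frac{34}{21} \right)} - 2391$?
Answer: $-2390$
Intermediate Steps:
$J{\left(V \right)} = 1$
$J{\left(- \frac{34}{21} \right)} - 2391 = 1 - 2391 = -2390$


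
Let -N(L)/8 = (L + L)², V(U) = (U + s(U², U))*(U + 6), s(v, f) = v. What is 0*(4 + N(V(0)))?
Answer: 0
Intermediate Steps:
V(U) = (6 + U)*(U + U²) (V(U) = (U + U²)*(U + 6) = (U + U²)*(6 + U) = (6 + U)*(U + U²))
N(L) = -32*L² (N(L) = -8*(L + L)² = -8*4*L² = -32*L²)
0*(4 + N(V(0))) = 0*(4 - 32*(0*(6 + 0² + 7*0))²) = 0*(4 - 32*(0*(6 + 0 + 0))²) = 0*(4 - 32*(0*6)²) = 0*(4 - 32*0²) = 0*(4 - 32*0) = 0*(4 + 0) = 0*4 = 0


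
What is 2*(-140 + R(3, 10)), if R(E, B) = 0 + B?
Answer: -260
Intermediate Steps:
R(E, B) = B
2*(-140 + R(3, 10)) = 2*(-140 + 10) = 2*(-130) = -260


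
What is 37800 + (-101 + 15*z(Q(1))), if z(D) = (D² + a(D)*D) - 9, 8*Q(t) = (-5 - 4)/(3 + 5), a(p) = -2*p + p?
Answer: 37564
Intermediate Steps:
a(p) = -p
Q(t) = -9/64 (Q(t) = ((-5 - 4)/(3 + 5))/8 = (-9/8)/8 = (-9*⅛)/8 = (⅛)*(-9/8) = -9/64)
z(D) = -9 (z(D) = (D² + (-D)*D) - 9 = (D² - D²) - 9 = 0 - 9 = -9)
37800 + (-101 + 15*z(Q(1))) = 37800 + (-101 + 15*(-9)) = 37800 + (-101 - 135) = 37800 - 236 = 37564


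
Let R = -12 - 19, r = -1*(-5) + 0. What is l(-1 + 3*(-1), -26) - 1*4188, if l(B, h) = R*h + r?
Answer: -3377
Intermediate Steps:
r = 5 (r = 5 + 0 = 5)
R = -31
l(B, h) = 5 - 31*h (l(B, h) = -31*h + 5 = 5 - 31*h)
l(-1 + 3*(-1), -26) - 1*4188 = (5 - 31*(-26)) - 1*4188 = (5 + 806) - 4188 = 811 - 4188 = -3377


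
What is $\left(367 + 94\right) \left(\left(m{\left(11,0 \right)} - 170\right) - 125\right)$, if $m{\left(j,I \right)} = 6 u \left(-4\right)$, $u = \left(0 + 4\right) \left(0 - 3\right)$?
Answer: $-3227$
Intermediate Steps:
$u = -12$ ($u = 4 \left(-3\right) = -12$)
$m{\left(j,I \right)} = 288$ ($m{\left(j,I \right)} = 6 \left(-12\right) \left(-4\right) = \left(-72\right) \left(-4\right) = 288$)
$\left(367 + 94\right) \left(\left(m{\left(11,0 \right)} - 170\right) - 125\right) = \left(367 + 94\right) \left(\left(288 - 170\right) - 125\right) = 461 \left(\left(288 - 170\right) - 125\right) = 461 \left(118 - 125\right) = 461 \left(-7\right) = -3227$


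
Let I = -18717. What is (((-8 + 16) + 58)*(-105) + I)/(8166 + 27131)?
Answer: -25647/35297 ≈ -0.72661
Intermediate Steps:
(((-8 + 16) + 58)*(-105) + I)/(8166 + 27131) = (((-8 + 16) + 58)*(-105) - 18717)/(8166 + 27131) = ((8 + 58)*(-105) - 18717)/35297 = (66*(-105) - 18717)*(1/35297) = (-6930 - 18717)*(1/35297) = -25647*1/35297 = -25647/35297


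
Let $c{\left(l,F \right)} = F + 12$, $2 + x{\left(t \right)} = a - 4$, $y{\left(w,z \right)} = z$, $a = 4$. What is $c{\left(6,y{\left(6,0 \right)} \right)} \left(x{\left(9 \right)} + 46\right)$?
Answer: $528$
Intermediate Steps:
$x{\left(t \right)} = -2$ ($x{\left(t \right)} = -2 + \left(4 - 4\right) = -2 + 0 = -2$)
$c{\left(l,F \right)} = 12 + F$
$c{\left(6,y{\left(6,0 \right)} \right)} \left(x{\left(9 \right)} + 46\right) = \left(12 + 0\right) \left(-2 + 46\right) = 12 \cdot 44 = 528$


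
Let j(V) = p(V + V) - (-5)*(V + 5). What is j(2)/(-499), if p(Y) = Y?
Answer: -39/499 ≈ -0.078156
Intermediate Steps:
j(V) = 25 + 7*V (j(V) = (V + V) - (-5)*(V + 5) = 2*V - (-5)*(5 + V) = 2*V - (-25 - 5*V) = 2*V + (25 + 5*V) = 25 + 7*V)
j(2)/(-499) = (25 + 7*2)/(-499) = (25 + 14)*(-1/499) = 39*(-1/499) = -39/499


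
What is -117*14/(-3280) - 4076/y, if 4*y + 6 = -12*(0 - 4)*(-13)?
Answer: 2725453/103320 ≈ 26.379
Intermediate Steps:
y = -315/2 (y = -3/2 + (-12*(0 - 4)*(-13))/4 = -3/2 + (-12*(-4)*(-13))/4 = -3/2 + (48*(-13))/4 = -3/2 + (¼)*(-624) = -3/2 - 156 = -315/2 ≈ -157.50)
-117*14/(-3280) - 4076/y = -117*14/(-3280) - 4076/(-315/2) = -1638*(-1/3280) - 4076*(-2/315) = 819/1640 + 8152/315 = 2725453/103320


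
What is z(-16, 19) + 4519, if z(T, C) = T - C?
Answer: 4484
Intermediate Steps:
z(-16, 19) + 4519 = (-16 - 1*19) + 4519 = (-16 - 19) + 4519 = -35 + 4519 = 4484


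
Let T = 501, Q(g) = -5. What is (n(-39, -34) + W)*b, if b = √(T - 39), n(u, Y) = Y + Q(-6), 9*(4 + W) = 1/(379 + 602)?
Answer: -379646*√462/8829 ≈ -924.25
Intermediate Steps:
W = -35315/8829 (W = -4 + 1/(9*(379 + 602)) = -4 + (⅑)/981 = -4 + (⅑)*(1/981) = -4 + 1/8829 = -35315/8829 ≈ -3.9999)
n(u, Y) = -5 + Y (n(u, Y) = Y - 5 = -5 + Y)
b = √462 (b = √(501 - 39) = √462 ≈ 21.494)
(n(-39, -34) + W)*b = ((-5 - 34) - 35315/8829)*√462 = (-39 - 35315/8829)*√462 = -379646*√462/8829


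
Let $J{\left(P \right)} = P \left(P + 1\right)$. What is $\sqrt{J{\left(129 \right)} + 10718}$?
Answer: $4 \sqrt{1718} \approx 165.8$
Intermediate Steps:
$J{\left(P \right)} = P \left(1 + P\right)$
$\sqrt{J{\left(129 \right)} + 10718} = \sqrt{129 \left(1 + 129\right) + 10718} = \sqrt{129 \cdot 130 + 10718} = \sqrt{16770 + 10718} = \sqrt{27488} = 4 \sqrt{1718}$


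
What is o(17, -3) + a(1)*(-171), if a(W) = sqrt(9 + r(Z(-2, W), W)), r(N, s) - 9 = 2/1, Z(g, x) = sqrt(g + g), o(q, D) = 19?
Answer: 19 - 342*sqrt(5) ≈ -745.74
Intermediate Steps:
Z(g, x) = sqrt(2)*sqrt(g) (Z(g, x) = sqrt(2*g) = sqrt(2)*sqrt(g))
r(N, s) = 11 (r(N, s) = 9 + 2/1 = 9 + 2*1 = 9 + 2 = 11)
a(W) = 2*sqrt(5) (a(W) = sqrt(9 + 11) = sqrt(20) = 2*sqrt(5))
o(17, -3) + a(1)*(-171) = 19 + (2*sqrt(5))*(-171) = 19 - 342*sqrt(5)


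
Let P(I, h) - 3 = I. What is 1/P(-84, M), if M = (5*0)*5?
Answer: -1/81 ≈ -0.012346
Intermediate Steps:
M = 0 (M = 0*5 = 0)
P(I, h) = 3 + I
1/P(-84, M) = 1/(3 - 84) = 1/(-81) = -1/81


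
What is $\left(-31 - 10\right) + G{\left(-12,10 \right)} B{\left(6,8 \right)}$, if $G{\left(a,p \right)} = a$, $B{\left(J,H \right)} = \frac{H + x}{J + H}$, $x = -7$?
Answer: $- \frac{293}{7} \approx -41.857$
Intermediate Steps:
$B{\left(J,H \right)} = \frac{-7 + H}{H + J}$ ($B{\left(J,H \right)} = \frac{H - 7}{J + H} = \frac{-7 + H}{H + J}$)
$\left(-31 - 10\right) + G{\left(-12,10 \right)} B{\left(6,8 \right)} = \left(-31 - 10\right) - 12 \frac{-7 + 8}{8 + 6} = -41 - 12 \cdot \frac{1}{14} \cdot 1 = -41 - \frac{6}{7} = - \frac{293}{7}$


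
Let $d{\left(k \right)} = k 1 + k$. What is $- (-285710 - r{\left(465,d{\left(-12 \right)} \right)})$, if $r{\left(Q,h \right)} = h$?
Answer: $285686$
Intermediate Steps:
$d{\left(k \right)} = 2 k$ ($d{\left(k \right)} = k + k = 2 k$)
$- (-285710 - r{\left(465,d{\left(-12 \right)} \right)}) = - (-285710 - 2 \left(-12\right)) = - (-285710 - -24) = - (-285710 + 24) = \left(-1\right) \left(-285686\right) = 285686$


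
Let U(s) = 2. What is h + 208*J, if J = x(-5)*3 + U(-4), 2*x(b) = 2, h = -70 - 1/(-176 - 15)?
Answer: 185271/191 ≈ 970.00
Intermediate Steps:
h = -13369/191 (h = -70 - 1/(-191) = -70 - 1*(-1/191) = -70 + 1/191 = -13369/191 ≈ -69.995)
x(b) = 1 (x(b) = (½)*2 = 1)
J = 5 (J = 1*3 + 2 = 3 + 2 = 5)
h + 208*J = -13369/191 + 208*5 = -13369/191 + 1040 = 185271/191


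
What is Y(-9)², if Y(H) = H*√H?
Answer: -729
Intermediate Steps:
Y(H) = H^(3/2)
Y(-9)² = ((-9)^(3/2))² = (-27*I)² = -729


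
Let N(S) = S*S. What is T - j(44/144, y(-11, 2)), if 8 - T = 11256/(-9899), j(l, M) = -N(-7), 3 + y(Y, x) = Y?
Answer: 575499/9899 ≈ 58.137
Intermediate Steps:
y(Y, x) = -3 + Y
N(S) = S**2
j(l, M) = -49 (j(l, M) = -1*(-7)**2 = -1*49 = -49)
T = 90448/9899 (T = 8 - 11256/(-9899) = 8 - 11256*(-1)/9899 = 8 - 1*(-11256/9899) = 8 + 11256/9899 = 90448/9899 ≈ 9.1371)
T - j(44/144, y(-11, 2)) = 90448/9899 - 1*(-49) = 90448/9899 + 49 = 575499/9899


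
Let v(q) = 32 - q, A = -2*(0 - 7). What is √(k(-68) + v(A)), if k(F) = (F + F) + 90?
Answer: 2*I*√7 ≈ 5.2915*I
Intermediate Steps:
k(F) = 90 + 2*F (k(F) = 2*F + 90 = 90 + 2*F)
A = 14 (A = -2*(-7) = 14)
√(k(-68) + v(A)) = √((90 + 2*(-68)) + (32 - 1*14)) = √((90 - 136) + (32 - 14)) = √(-46 + 18) = √(-28) = 2*I*√7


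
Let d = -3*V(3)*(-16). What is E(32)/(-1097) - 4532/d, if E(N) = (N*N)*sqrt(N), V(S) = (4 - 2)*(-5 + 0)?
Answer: 1133/120 - 4096*sqrt(2)/1097 ≈ 4.1612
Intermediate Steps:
V(S) = -10 (V(S) = 2*(-5) = -10)
E(N) = N**(5/2) (E(N) = N**2*sqrt(N) = N**(5/2))
d = -480 (d = -3*(-10)*(-16) = 30*(-16) = -480)
E(32)/(-1097) - 4532/d = 32**(5/2)/(-1097) - 4532/(-480) = (4096*sqrt(2))*(-1/1097) - 4532*(-1/480) = -4096*sqrt(2)/1097 + 1133/120 = 1133/120 - 4096*sqrt(2)/1097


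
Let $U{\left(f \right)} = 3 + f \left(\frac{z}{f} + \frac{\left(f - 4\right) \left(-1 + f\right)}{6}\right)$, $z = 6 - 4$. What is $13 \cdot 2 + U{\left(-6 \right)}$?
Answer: $-39$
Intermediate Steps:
$z = 2$
$U{\left(f \right)} = 3 + f \left(\frac{2}{f} + \frac{\left(-1 + f\right) \left(-4 + f\right)}{6}\right)$ ($U{\left(f \right)} = 3 + f \left(\frac{2}{f} + \frac{\left(f - 4\right) \left(-1 + f\right)}{6}\right) = 3 + f \left(\frac{2}{f} + \left(-4 + f\right) \left(-1 + f\right) \frac{1}{6}\right) = 3 + f \left(\frac{2}{f} + \left(-1 + f\right) \left(-4 + f\right) \frac{1}{6}\right) = 3 + f \left(\frac{2}{f} + \frac{\left(-1 + f\right) \left(-4 + f\right)}{6}\right)$)
$13 \cdot 2 + U{\left(-6 \right)} = 13 \cdot 2 + \left(5 - \frac{5 \left(-6\right)^{2}}{6} + \frac{\left(-6\right)^{3}}{6} + \frac{2}{3} \left(-6\right)\right) = 26 + \left(5 - 30 + \frac{1}{6} \left(-216\right) - 4\right) = 26 - 65 = -39$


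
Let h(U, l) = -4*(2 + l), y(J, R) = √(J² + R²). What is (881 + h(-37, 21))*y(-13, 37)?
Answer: 789*√1538 ≈ 30943.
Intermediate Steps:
h(U, l) = -8 - 4*l
(881 + h(-37, 21))*y(-13, 37) = (881 + (-8 - 4*21))*√((-13)² + 37²) = (881 + (-8 - 84))*√(169 + 1369) = (881 - 92)*√1538 = 789*√1538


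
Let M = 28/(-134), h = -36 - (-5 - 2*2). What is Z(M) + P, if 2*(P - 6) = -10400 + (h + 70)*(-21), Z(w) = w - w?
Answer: -11291/2 ≈ -5645.5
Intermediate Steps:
h = -27 (h = -36 - (-5 - 4) = -36 - 1*(-9) = -36 + 9 = -27)
M = -14/67 (M = 28*(-1/134) = -14/67 ≈ -0.20896)
Z(w) = 0
P = -11291/2 (P = 6 + (-10400 + (-27 + 70)*(-21))/2 = 6 + (-10400 + 43*(-21))/2 = 6 + (-10400 - 903)/2 = 6 + (1/2)*(-11303) = 6 - 11303/2 = -11291/2 ≈ -5645.5)
Z(M) + P = 0 - 11291/2 = -11291/2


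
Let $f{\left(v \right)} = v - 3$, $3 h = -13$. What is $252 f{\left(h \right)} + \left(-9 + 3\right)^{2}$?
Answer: $-1812$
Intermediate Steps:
$h = - \frac{13}{3}$ ($h = \frac{1}{3} \left(-13\right) = - \frac{13}{3} \approx -4.3333$)
$f{\left(v \right)} = -3 + v$ ($f{\left(v \right)} = v - 3 = -3 + v$)
$252 f{\left(h \right)} + \left(-9 + 3\right)^{2} = 252 \left(-3 - \frac{13}{3}\right) + \left(-9 + 3\right)^{2} = 252 \left(- \frac{22}{3}\right) + \left(-6\right)^{2} = -1848 + 36 = -1812$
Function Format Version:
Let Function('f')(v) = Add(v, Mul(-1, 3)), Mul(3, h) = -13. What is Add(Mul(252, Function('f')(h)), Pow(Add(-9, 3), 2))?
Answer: -1812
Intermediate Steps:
h = Rational(-13, 3) (h = Mul(Rational(1, 3), -13) = Rational(-13, 3) ≈ -4.3333)
Function('f')(v) = Add(-3, v) (Function('f')(v) = Add(v, -3) = Add(-3, v))
Add(Mul(252, Function('f')(h)), Pow(Add(-9, 3), 2)) = Add(Mul(252, Add(-3, Rational(-13, 3))), Pow(Add(-9, 3), 2)) = Add(Mul(252, Rational(-22, 3)), Pow(-6, 2)) = Add(-1848, 36) = -1812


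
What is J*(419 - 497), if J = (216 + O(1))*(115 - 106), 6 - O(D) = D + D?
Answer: -154440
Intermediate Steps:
O(D) = 6 - 2*D (O(D) = 6 - (D + D) = 6 - 2*D)
J = 1980 (J = (216 + (6 - 2*1))*(115 - 106) = (216 + (6 - 2))*9 = (216 + 4)*9 = 220*9 = 1980)
J*(419 - 497) = 1980*(419 - 497) = 1980*(-78) = -154440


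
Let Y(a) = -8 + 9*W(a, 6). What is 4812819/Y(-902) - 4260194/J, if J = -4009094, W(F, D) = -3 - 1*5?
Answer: -9647351480233/160363760 ≈ -60159.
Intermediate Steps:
W(F, D) = -8 (W(F, D) = -3 - 5 = -8)
Y(a) = -80 (Y(a) = -8 + 9*(-8) = -8 - 72 = -80)
4812819/Y(-902) - 4260194/J = 4812819/(-80) - 4260194/(-4009094) = 4812819*(-1/80) - 4260194*(-1/4009094) = -4812819/80 + 2130097/2004547 = -9647351480233/160363760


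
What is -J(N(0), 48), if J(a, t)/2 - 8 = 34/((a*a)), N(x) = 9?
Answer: -1364/81 ≈ -16.840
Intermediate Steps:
J(a, t) = 16 + 68/a² (J(a, t) = 16 + 2*(34/((a*a))) = 16 + 2*(34/(a²)) = 16 + 2*(34/a²) = 16 + 68/a²)
-J(N(0), 48) = -(16 + 68/9²) = -(16 + 68*(1/81)) = -(16 + 68/81) = -1*1364/81 = -1364/81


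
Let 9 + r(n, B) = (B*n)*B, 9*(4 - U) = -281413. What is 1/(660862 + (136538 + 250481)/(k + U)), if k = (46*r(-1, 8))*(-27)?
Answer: 1097443/725261859037 ≈ 1.5132e-6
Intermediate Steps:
U = 281449/9 (U = 4 - ⅑*(-281413) = 4 + 281413/9 = 281449/9 ≈ 31272.)
r(n, B) = -9 + n*B² (r(n, B) = -9 + (B*n)*B = -9 + n*B²)
k = 90666 (k = (46*(-9 - 1*8²))*(-27) = (46*(-9 - 1*64))*(-27) = (46*(-9 - 64))*(-27) = (46*(-73))*(-27) = -3358*(-27) = 90666)
1/(660862 + (136538 + 250481)/(k + U)) = 1/(660862 + (136538 + 250481)/(90666 + 281449/9)) = 1/(660862 + 387019/(1097443/9)) = 1/(660862 + 387019*(9/1097443)) = 1/(660862 + 3483171/1097443) = 1/(725261859037/1097443) = 1097443/725261859037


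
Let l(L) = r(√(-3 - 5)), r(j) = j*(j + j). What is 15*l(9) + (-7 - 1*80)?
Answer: -327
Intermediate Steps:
r(j) = 2*j² (r(j) = j*(2*j) = 2*j²)
l(L) = -16 (l(L) = 2*(√(-3 - 5))² = 2*(√(-8))² = 2*(2*I*√2)² = 2*(-8) = -16)
15*l(9) + (-7 - 1*80) = 15*(-16) + (-7 - 1*80) = -240 + (-7 - 80) = -240 - 87 = -327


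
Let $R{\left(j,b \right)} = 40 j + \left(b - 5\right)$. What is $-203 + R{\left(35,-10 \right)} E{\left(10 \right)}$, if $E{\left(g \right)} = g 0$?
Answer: $-203$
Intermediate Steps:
$R{\left(j,b \right)} = -5 + b + 40 j$ ($R{\left(j,b \right)} = 40 j + \left(b - 5\right) = 40 j + \left(-5 + b\right) = -5 + b + 40 j$)
$E{\left(g \right)} = 0$
$-203 + R{\left(35,-10 \right)} E{\left(10 \right)} = -203 + \left(-5 - 10 + 40 \cdot 35\right) 0 = -203 + \left(-5 - 10 + 1400\right) 0 = -203 + 1385 \cdot 0 = -203 + 0 = -203$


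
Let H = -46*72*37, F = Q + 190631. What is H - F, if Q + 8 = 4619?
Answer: -317786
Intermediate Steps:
Q = 4611 (Q = -8 + 4619 = 4611)
F = 195242 (F = 4611 + 190631 = 195242)
H = -122544 (H = -3312*37 = -122544)
H - F = -122544 - 1*195242 = -122544 - 195242 = -317786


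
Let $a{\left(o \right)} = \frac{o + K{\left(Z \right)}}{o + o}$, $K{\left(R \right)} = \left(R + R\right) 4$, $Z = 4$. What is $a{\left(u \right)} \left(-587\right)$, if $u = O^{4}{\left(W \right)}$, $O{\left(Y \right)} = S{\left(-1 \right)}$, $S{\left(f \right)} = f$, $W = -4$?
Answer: $- \frac{19371}{2} \approx -9685.5$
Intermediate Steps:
$O{\left(Y \right)} = -1$
$u = 1$ ($u = \left(-1\right)^{4} = 1$)
$K{\left(R \right)} = 8 R$ ($K{\left(R \right)} = 2 R 4 = 8 R$)
$a{\left(o \right)} = \frac{32 + o}{2 o}$ ($a{\left(o \right)} = \frac{o + 8 \cdot 4}{o + o} = \frac{o + 32}{2 o} = \left(32 + o\right) \frac{1}{2 o} = \frac{32 + o}{2 o}$)
$a{\left(u \right)} \left(-587\right) = \frac{32 + 1}{2 \cdot 1} \left(-587\right) = \frac{1}{2} \cdot 1 \cdot 33 \left(-587\right) = \frac{33}{2} \left(-587\right) = - \frac{19371}{2}$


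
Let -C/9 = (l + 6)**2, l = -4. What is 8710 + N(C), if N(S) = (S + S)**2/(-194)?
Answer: 842278/97 ≈ 8683.3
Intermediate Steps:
C = -36 (C = -9*(-4 + 6)**2 = -9*2**2 = -9*4 = -36)
N(S) = -2*S**2/97 (N(S) = (2*S)**2*(-1/194) = (4*S**2)*(-1/194) = -2*S**2/97)
8710 + N(C) = 8710 - 2/97*(-36)**2 = 8710 - 2/97*1296 = 8710 - 2592/97 = 842278/97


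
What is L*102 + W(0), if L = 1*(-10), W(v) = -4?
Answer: -1024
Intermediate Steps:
L = -10
L*102 + W(0) = -10*102 - 4 = -1020 - 4 = -1024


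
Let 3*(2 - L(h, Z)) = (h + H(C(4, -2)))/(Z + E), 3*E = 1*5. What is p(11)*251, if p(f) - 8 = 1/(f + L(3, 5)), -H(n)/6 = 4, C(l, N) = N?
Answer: 569268/281 ≈ 2025.9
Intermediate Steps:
E = 5/3 (E = (1*5)/3 = (⅓)*5 = 5/3 ≈ 1.6667)
H(n) = -24 (H(n) = -6*4 = -24)
L(h, Z) = 2 - (-24 + h)/(3*(5/3 + Z)) (L(h, Z) = 2 - (h - 24)/(3*(Z + 5/3)) = 2 - (-24 + h)/(3*(5/3 + Z)))
p(f) = 8 + 1/(61/20 + f) (p(f) = 8 + 1/(f + (34 - 1*3 + 6*5)/(5 + 3*5)) = 8 + 1/(f + (34 - 3 + 30)/(5 + 15)) = 8 + 1/(f + 61/20) = 8 + 1/(61/20 + f))
p(11)*251 = (4*(127 + 40*11)/(61 + 20*11))*251 = (4*(127 + 440)/(61 + 220))*251 = (4*567/281)*251 = (4*(1/281)*567)*251 = (2268/281)*251 = 569268/281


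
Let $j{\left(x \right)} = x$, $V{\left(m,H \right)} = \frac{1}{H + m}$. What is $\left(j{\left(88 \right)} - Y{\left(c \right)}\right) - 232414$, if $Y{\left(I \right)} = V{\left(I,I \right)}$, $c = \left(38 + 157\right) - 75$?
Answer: $- \frac{55758241}{240} \approx -2.3233 \cdot 10^{5}$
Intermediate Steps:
$c = 120$ ($c = 195 - 75 = 120$)
$Y{\left(I \right)} = \frac{1}{2 I}$ ($Y{\left(I \right)} = \frac{1}{I + I} = \frac{1}{2 I}$)
$\left(j{\left(88 \right)} - Y{\left(c \right)}\right) - 232414 = \left(88 - \frac{1}{2 \cdot 120}\right) - 232414 = \left(88 - \frac{1}{2} \cdot \frac{1}{120}\right) - 232414 = \left(88 - \frac{1}{240}\right) - 232414 = \frac{21119}{240} - 232414 = - \frac{55758241}{240}$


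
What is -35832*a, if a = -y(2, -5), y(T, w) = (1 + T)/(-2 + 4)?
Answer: 53748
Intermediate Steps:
y(T, w) = ½ + T/2 (y(T, w) = (1 + T)/2 = (1 + T)*(½) = ½ + T/2)
a = -3/2 (a = -(½ + (½)*2) = -(½ + 1) = -1*3/2 = -3/2 ≈ -1.5000)
-35832*a = -35832*(-3/2) = 53748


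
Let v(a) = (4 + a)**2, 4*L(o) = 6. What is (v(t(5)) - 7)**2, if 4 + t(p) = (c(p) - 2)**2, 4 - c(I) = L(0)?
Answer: 12321/256 ≈ 48.129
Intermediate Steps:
L(o) = 3/2 (L(o) = (1/4)*6 = 3/2)
c(I) = 5/2 (c(I) = 4 - 1*3/2 = 4 - 3/2 = 5/2)
t(p) = -15/4 (t(p) = -4 + (5/2 - 2)**2 = -4 + (1/2)**2 = -4 + 1/4 = -15/4)
(v(t(5)) - 7)**2 = ((4 - 15/4)**2 - 7)**2 = ((1/4)**2 - 7)**2 = (1/16 - 7)**2 = (-111/16)**2 = 12321/256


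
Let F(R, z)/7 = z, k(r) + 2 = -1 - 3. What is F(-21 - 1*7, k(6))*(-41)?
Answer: 1722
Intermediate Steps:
k(r) = -6 (k(r) = -2 + (-1 - 3) = -2 - 4 = -6)
F(R, z) = 7*z
F(-21 - 1*7, k(6))*(-41) = (7*(-6))*(-41) = -42*(-41) = 1722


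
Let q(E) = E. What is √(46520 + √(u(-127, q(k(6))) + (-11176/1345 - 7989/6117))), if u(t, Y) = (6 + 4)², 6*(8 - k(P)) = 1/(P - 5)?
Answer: √(349879684545203000 + 2742455*√679788504076955)/2742455 ≈ 215.71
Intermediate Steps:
k(P) = 8 - 1/(6*(-5 + P)) (k(P) = 8 - 1/(6*(P - 5)) = 8 - 1/(6*(-5 + P)))
u(t, Y) = 100 (u(t, Y) = 10² = 100)
√(46520 + √(u(-127, q(k(6))) + (-11176/1345 - 7989/6117))) = √(46520 + √(100 + (-11176/1345 - 7989/6117))) = √(46520 + √(100 + (-11176*1/1345 - 7989*1/6117))) = √(46520 + √(100 + (-11176/1345 - 2663/2039))) = √(46520 + √(100 - 26369599/2742455)) = √(46520 + √(247875901/2742455)) = √(46520 + √679788504076955/2742455)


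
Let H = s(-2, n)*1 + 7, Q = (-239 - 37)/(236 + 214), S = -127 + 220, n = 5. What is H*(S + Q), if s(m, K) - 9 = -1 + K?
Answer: 27716/15 ≈ 1847.7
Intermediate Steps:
s(m, K) = 8 + K (s(m, K) = 9 + (-1 + K) = 8 + K)
S = 93
Q = -46/75 (Q = -276/450 = -276*1/450 = -46/75 ≈ -0.61333)
H = 20 (H = (8 + 5)*1 + 7 = 13*1 + 7 = 13 + 7 = 20)
H*(S + Q) = 20*(93 - 46/75) = 20*(6929/75) = 27716/15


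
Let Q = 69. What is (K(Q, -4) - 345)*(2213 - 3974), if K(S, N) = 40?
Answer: 537105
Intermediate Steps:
(K(Q, -4) - 345)*(2213 - 3974) = (40 - 345)*(2213 - 3974) = -305*(-1761) = 537105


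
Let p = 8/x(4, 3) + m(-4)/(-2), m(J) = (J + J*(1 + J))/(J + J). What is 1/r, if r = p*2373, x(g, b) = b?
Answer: 2/15029 ≈ 0.00013308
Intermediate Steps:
m(J) = (J + J*(1 + J))/(2*J) (m(J) = (J + J*(1 + J))/((2*J)) = (J + J*(1 + J))*(1/(2*J)) = (J + J*(1 + J))/(2*J))
p = 19/6 (p = 8/3 + (1 + (½)*(-4))/(-2) = 8*(⅓) + (1 - 2)*(-½) = 8/3 - 1*(-½) = 8/3 + ½ = 19/6 ≈ 3.1667)
r = 15029/2 (r = (19/6)*2373 = 15029/2 ≈ 7514.5)
1/r = 1/(15029/2) = 2/15029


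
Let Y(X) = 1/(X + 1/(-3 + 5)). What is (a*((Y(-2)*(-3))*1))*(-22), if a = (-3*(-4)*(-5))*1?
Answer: 2640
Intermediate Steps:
Y(X) = 1/(1/2 + X) (Y(X) = 1/(X + 1/2) = 1/(1/2 + X))
a = -60 (a = (12*(-5))*1 = -60*1 = -60)
(a*((Y(-2)*(-3))*1))*(-22) = -60*(2/(1 + 2*(-2)))*(-3)*(-22) = -60*(2/(1 - 4))*(-3)*(-22) = -60*(2/(-3))*(-3)*(-22) = -60*(2*(-1/3))*(-3)*(-22) = -60*(-2/3*(-3))*(-22) = -120*(-22) = 2640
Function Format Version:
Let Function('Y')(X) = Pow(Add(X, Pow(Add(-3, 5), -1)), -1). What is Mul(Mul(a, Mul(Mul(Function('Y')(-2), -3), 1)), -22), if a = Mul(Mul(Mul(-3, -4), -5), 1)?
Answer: 2640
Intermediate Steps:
Function('Y')(X) = Pow(Add(Rational(1, 2), X), -1) (Function('Y')(X) = Pow(Add(X, Pow(2, -1)), -1) = Pow(Add(X, Rational(1, 2)), -1) = Pow(Add(Rational(1, 2), X), -1))
a = -60 (a = Mul(Mul(12, -5), 1) = Mul(-60, 1) = -60)
Mul(Mul(a, Mul(Mul(Function('Y')(-2), -3), 1)), -22) = Mul(Mul(-60, Mul(Mul(Mul(2, Pow(Add(1, Mul(2, -2)), -1)), -3), 1)), -22) = Mul(Mul(-60, Mul(Mul(Mul(2, Pow(Add(1, -4), -1)), -3), 1)), -22) = Mul(Mul(-60, Mul(Mul(Mul(2, Pow(-3, -1)), -3), 1)), -22) = Mul(Mul(-60, Mul(Mul(Mul(2, Rational(-1, 3)), -3), 1)), -22) = Mul(Mul(-60, Mul(Mul(Rational(-2, 3), -3), 1)), -22) = Mul(Mul(-60, Mul(2, 1)), -22) = Mul(Mul(-60, 2), -22) = Mul(-120, -22) = 2640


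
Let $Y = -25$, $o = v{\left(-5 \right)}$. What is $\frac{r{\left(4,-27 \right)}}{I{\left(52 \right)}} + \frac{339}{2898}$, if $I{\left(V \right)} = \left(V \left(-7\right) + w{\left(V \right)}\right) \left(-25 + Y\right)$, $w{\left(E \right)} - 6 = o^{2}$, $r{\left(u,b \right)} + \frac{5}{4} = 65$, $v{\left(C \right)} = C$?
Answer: $\frac{86357}{714840} \approx 0.12081$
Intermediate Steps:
$o = -5$
$r{\left(u,b \right)} = \frac{255}{4}$ ($r{\left(u,b \right)} = - \frac{5}{4} + 65 = \frac{255}{4}$)
$w{\left(E \right)} = 31$ ($w{\left(E \right)} = 6 + \left(-5\right)^{2} = 6 + 25 = 31$)
$I{\left(V \right)} = -1550 + 350 V$ ($I{\left(V \right)} = \left(V \left(-7\right) + 31\right) \left(-25 - 25\right) = \left(- 7 V + 31\right) \left(-50\right) = \left(31 - 7 V\right) \left(-50\right) = -1550 + 350 V$)
$\frac{r{\left(4,-27 \right)}}{I{\left(52 \right)}} + \frac{339}{2898} = \frac{255}{4 \left(-1550 + 350 \cdot 52\right)} + \frac{339}{2898} = \frac{255}{4 \left(-1550 + 18200\right)} + 339 \cdot \frac{1}{2898} = \frac{255}{4 \cdot 16650} + \frac{113}{966} = \frac{255}{4} \cdot \frac{1}{16650} + \frac{113}{966} = \frac{17}{4440} + \frac{113}{966} = \frac{86357}{714840}$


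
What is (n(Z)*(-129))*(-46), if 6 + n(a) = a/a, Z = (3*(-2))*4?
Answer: -29670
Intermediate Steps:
Z = -24 (Z = -6*4 = -24)
n(a) = -5 (n(a) = -6 + a/a = -6 + 1 = -5)
(n(Z)*(-129))*(-46) = -5*(-129)*(-46) = 645*(-46) = -29670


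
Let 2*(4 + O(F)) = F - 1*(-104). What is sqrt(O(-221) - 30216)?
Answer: I*sqrt(121114)/2 ≈ 174.01*I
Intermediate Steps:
O(F) = 48 + F/2 (O(F) = -4 + (F - 1*(-104))/2 = -4 + (F + 104)/2 = -4 + (104 + F)/2 = -4 + (52 + F/2) = 48 + F/2)
sqrt(O(-221) - 30216) = sqrt((48 + (1/2)*(-221)) - 30216) = sqrt((48 - 221/2) - 30216) = sqrt(-125/2 - 30216) = sqrt(-60557/2) = I*sqrt(121114)/2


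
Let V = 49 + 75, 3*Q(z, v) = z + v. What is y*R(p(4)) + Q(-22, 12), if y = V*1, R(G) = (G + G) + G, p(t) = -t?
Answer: -4474/3 ≈ -1491.3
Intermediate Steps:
R(G) = 3*G (R(G) = 2*G + G = 3*G)
Q(z, v) = v/3 + z/3 (Q(z, v) = (z + v)/3 = (v + z)/3 = v/3 + z/3)
V = 124
y = 124 (y = 124*1 = 124)
y*R(p(4)) + Q(-22, 12) = 124*(3*(-1*4)) + ((1/3)*12 + (1/3)*(-22)) = 124*(3*(-4)) + (4 - 22/3) = 124*(-12) - 10/3 = -1488 - 10/3 = -4474/3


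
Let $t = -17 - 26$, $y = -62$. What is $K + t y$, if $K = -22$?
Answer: $2644$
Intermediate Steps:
$t = -43$ ($t = -17 - 26 = -43$)
$K + t y = -22 - -2666 = -22 + 2666 = 2644$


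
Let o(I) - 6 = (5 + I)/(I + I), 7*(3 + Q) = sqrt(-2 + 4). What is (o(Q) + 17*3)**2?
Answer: 1237532475/385442 - 870625*sqrt(2)/192721 ≈ 3204.3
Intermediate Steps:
Q = -3 + sqrt(2)/7 (Q = -3 + sqrt(-2 + 4)/7 = -3 + sqrt(2)/7 ≈ -2.7980)
o(I) = 6 + (5 + I)/(2*I) (o(I) = 6 + (5 + I)/(I + I) = 6 + (5 + I)/((2*I)) = 6 + (5 + I)*(1/(2*I)) = 6 + (5 + I)/(2*I))
(o(Q) + 17*3)**2 = ((5 + 13*(-3 + sqrt(2)/7))/(2*(-3 + sqrt(2)/7)) + 17*3)**2 = ((5 + (-39 + 13*sqrt(2)/7))/(2*(-3 + sqrt(2)/7)) + 51)**2 = ((-34 + 13*sqrt(2)/7)/(2*(-3 + sqrt(2)/7)) + 51)**2 = (51 + (-34 + 13*sqrt(2)/7)/(2*(-3 + sqrt(2)/7)))**2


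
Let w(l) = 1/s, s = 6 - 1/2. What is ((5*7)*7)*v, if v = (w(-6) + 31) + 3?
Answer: 92120/11 ≈ 8374.5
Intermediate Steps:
s = 11/2 (s = 6 - 1/2 = 6 - 1*½ = 6 - ½ = 11/2 ≈ 5.5000)
w(l) = 2/11 (w(l) = 1/(11/2) = 2/11)
v = 376/11 (v = (2/11 + 31) + 3 = 343/11 + 3 = 376/11 ≈ 34.182)
((5*7)*7)*v = ((5*7)*7)*(376/11) = (35*7)*(376/11) = 245*(376/11) = 92120/11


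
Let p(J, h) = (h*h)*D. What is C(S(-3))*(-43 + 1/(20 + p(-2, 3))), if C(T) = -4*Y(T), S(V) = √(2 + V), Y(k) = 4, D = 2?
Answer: 13064/19 ≈ 687.58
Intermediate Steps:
p(J, h) = 2*h² (p(J, h) = (h*h)*2 = h²*2 = 2*h²)
C(T) = -16 (C(T) = -4*4 = -16)
C(S(-3))*(-43 + 1/(20 + p(-2, 3))) = -16*(-43 + 1/(20 + 2*3²)) = -16*(-43 + 1/(20 + 2*9)) = -16*(-43 + 1/(20 + 18)) = -16*(-43 + 1/38) = -16*(-1633/38) = 13064/19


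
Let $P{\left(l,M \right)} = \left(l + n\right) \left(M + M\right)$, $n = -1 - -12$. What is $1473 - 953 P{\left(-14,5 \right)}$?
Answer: $30063$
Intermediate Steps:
$n = 11$ ($n = -1 + 12 = 11$)
$P{\left(l,M \right)} = 2 M \left(11 + l\right)$ ($P{\left(l,M \right)} = \left(l + 11\right) \left(M + M\right) = \left(11 + l\right) 2 M = 2 M \left(11 + l\right)$)
$1473 - 953 P{\left(-14,5 \right)} = 1473 - 953 \cdot 2 \cdot 5 \left(11 - 14\right) = 1473 - 953 \cdot 2 \cdot 5 \left(-3\right) = 1473 - -28590 = 1473 + 28590 = 30063$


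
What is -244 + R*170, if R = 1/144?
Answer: -17483/72 ≈ -242.82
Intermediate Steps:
R = 1/144 ≈ 0.0069444
-244 + R*170 = -244 + (1/144)*170 = -244 + 85/72 = -17483/72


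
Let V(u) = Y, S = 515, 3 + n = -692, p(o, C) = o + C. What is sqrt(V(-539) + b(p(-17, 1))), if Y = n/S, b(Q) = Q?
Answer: I*sqrt(184061)/103 ≈ 4.1653*I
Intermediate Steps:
p(o, C) = C + o
n = -695 (n = -3 - 692 = -695)
Y = -139/103 (Y = -695/515 = -695*1/515 = -139/103 ≈ -1.3495)
V(u) = -139/103
sqrt(V(-539) + b(p(-17, 1))) = sqrt(-139/103 + (1 - 17)) = sqrt(-139/103 - 16) = sqrt(-1787/103) = I*sqrt(184061)/103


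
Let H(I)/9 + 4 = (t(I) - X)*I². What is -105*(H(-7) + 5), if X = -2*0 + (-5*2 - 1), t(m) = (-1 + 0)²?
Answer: -552405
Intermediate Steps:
t(m) = 1 (t(m) = (-1)² = 1)
X = -11 (X = 0 + (-10 - 1) = 0 - 11 = -11)
H(I) = -36 + 108*I² (H(I) = -36 + 9*((1 - 1*(-11))*I²) = -36 + 9*((1 + 11)*I²) = -36 + 9*(12*I²) = -36 + 108*I²)
-105*(H(-7) + 5) = -105*((-36 + 108*(-7)²) + 5) = -105*((-36 + 108*49) + 5) = -105*((-36 + 5292) + 5) = -105*(5256 + 5) = -105*5261 = -552405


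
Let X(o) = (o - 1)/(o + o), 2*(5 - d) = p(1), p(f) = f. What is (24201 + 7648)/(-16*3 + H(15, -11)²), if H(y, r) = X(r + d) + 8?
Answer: 21529924/17281 ≈ 1245.9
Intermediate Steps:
d = 9/2 (d = 5 - ½*1 = 5 - ½ = 9/2 ≈ 4.5000)
X(o) = (-1 + o)/(2*o) (X(o) = (-1 + o)/((2*o)) = (-1 + o)*(1/(2*o)) = (-1 + o)/(2*o))
H(y, r) = 8 + (7/2 + r)/(2*(9/2 + r)) (H(y, r) = (-1 + (r + 9/2))/(2*(r + 9/2)) + 8 = (-1 + (9/2 + r))/(2*(9/2 + r)) + 8 = (7/2 + r)/(2*(9/2 + r)) + 8 = 8 + (7/2 + r)/(2*(9/2 + r)))
(24201 + 7648)/(-16*3 + H(15, -11)²) = (24201 + 7648)/(-16*3 + ((151 + 34*(-11))/(2*(9 + 2*(-11))))²) = 31849/(-48 + ((151 - 374)/(2*(9 - 22)))²) = 31849/(-48 + ((½)*(-223)/(-13))²) = 31849/(-48 + ((½)*(-1/13)*(-223))²) = 31849/(-48 + (223/26)²) = 31849/(-48 + 49729/676) = 31849/(17281/676) = 31849*(676/17281) = 21529924/17281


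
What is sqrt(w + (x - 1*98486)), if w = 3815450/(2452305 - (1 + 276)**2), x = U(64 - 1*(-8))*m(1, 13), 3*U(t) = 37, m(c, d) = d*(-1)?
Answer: I*sqrt(313136909529395637)/1781682 ≈ 314.08*I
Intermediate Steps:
m(c, d) = -d
U(t) = 37/3 (U(t) = (1/3)*37 = 37/3)
x = -481/3 (x = 37*(-1*13)/3 = (37/3)*(-13) = -481/3 ≈ -160.33)
w = 1907725/1187788 (w = 3815450/(2452305 - 1*277**2) = 3815450/(2452305 - 1*76729) = 3815450/(2452305 - 76729) = 3815450/2375576 = 3815450*(1/2375576) = 1907725/1187788 ≈ 1.6061)
sqrt(w + (x - 1*98486)) = sqrt(1907725/1187788 + (-481/3 - 1*98486)) = sqrt(1907725/1187788 + (-481/3 - 98486)) = sqrt(1907725/1187788 - 295939/3) = sqrt(-351507069757/3563364) = I*sqrt(313136909529395637)/1781682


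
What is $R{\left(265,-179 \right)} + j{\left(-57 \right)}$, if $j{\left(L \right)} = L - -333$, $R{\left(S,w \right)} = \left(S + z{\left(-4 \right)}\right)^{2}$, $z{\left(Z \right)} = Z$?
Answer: $68397$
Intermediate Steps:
$R{\left(S,w \right)} = \left(-4 + S\right)^{2}$ ($R{\left(S,w \right)} = \left(S - 4\right)^{2} = \left(-4 + S\right)^{2}$)
$j{\left(L \right)} = 333 + L$ ($j{\left(L \right)} = L + 333 = 333 + L$)
$R{\left(265,-179 \right)} + j{\left(-57 \right)} = \left(-4 + 265\right)^{2} + \left(333 - 57\right) = 261^{2} + 276 = 68121 + 276 = 68397$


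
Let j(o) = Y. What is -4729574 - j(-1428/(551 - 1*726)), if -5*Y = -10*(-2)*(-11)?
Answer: -4729618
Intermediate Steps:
Y = 44 (Y = -(-10*(-2))*(-11)/5 = -4*(-11) = -⅕*(-220) = 44)
j(o) = 44
-4729574 - j(-1428/(551 - 1*726)) = -4729574 - 1*44 = -4729574 - 44 = -4729618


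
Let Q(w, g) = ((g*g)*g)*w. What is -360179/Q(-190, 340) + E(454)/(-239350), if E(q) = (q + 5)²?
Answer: -1850857571431/2102833360000 ≈ -0.88017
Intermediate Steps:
Q(w, g) = w*g³ (Q(w, g) = (g²*g)*w = g³*w = w*g³)
E(q) = (5 + q)²
-360179/Q(-190, 340) + E(454)/(-239350) = -360179/((-190*340³)) + (5 + 454)²/(-239350) = -360179/((-190*39304000)) + 459²*(-1/239350) = -360179/(-7467760000) + 210681*(-1/239350) = -360179*(-1/7467760000) - 210681/239350 = 21187/439280000 - 210681/239350 = -1850857571431/2102833360000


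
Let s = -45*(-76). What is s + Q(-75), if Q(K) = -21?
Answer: 3399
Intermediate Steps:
s = 3420
s + Q(-75) = 3420 - 21 = 3399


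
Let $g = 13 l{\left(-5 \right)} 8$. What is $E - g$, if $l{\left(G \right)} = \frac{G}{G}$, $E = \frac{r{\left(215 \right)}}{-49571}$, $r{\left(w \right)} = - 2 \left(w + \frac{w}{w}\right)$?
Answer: $- \frac{5154952}{49571} \approx -103.99$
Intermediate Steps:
$r{\left(w \right)} = -2 - 2 w$ ($r{\left(w \right)} = - 2 \left(w + 1\right) = - 2 \left(1 + w\right) = -2 - 2 w$)
$E = \frac{432}{49571}$ ($E = \frac{-2 - 430}{-49571} = \left(-2 - 430\right) \left(- \frac{1}{49571}\right) = \left(-432\right) \left(- \frac{1}{49571}\right) = \frac{432}{49571} \approx 0.0087148$)
$l{\left(G \right)} = 1$
$g = 104$ ($g = 13 \cdot 1 \cdot 8 = 13 \cdot 8 = 104$)
$E - g = \frac{432}{49571} - 104 = - \frac{5154952}{49571}$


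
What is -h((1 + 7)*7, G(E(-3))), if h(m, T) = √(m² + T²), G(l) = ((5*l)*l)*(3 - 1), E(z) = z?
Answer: -106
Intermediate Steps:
G(l) = 10*l² (G(l) = (5*l²)*2 = 10*l²)
h(m, T) = √(T² + m²)
-h((1 + 7)*7, G(E(-3))) = -√((10*(-3)²)² + ((1 + 7)*7)²) = -√((10*9)² + (8*7)²) = -√(90² + 56²) = -√(8100 + 3136) = -√11236 = -1*106 = -106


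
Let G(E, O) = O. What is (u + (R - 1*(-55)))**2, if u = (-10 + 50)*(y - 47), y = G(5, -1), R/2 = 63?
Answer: 3024121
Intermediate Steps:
R = 126 (R = 2*63 = 126)
y = -1
u = -1920 (u = (-10 + 50)*(-1 - 47) = 40*(-48) = -1920)
(u + (R - 1*(-55)))**2 = (-1920 + (126 - 1*(-55)))**2 = (-1920 + (126 + 55))**2 = (-1920 + 181)**2 = (-1739)**2 = 3024121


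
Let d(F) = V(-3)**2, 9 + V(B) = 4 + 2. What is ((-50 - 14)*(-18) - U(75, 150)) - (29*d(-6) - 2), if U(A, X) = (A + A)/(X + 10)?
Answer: 14273/16 ≈ 892.06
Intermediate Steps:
V(B) = -3 (V(B) = -9 + (4 + 2) = -9 + 6 = -3)
d(F) = 9 (d(F) = (-3)**2 = 9)
U(A, X) = 2*A/(10 + X) (U(A, X) = (2*A)/(10 + X) = 2*A/(10 + X))
((-50 - 14)*(-18) - U(75, 150)) - (29*d(-6) - 2) = ((-50 - 14)*(-18) - 2*75/(10 + 150)) - (29*9 - 2) = (-64*(-18) - 2*75/160) - (261 - 2) = (1152 - 2*75/160) - 1*259 = (1152 - 1*15/16) - 259 = (1152 - 15/16) - 259 = 18417/16 - 259 = 14273/16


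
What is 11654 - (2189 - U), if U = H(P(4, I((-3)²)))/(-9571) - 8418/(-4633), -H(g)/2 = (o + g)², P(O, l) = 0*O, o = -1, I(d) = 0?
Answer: 419781800939/44342443 ≈ 9466.8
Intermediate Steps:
P(O, l) = 0
H(g) = -2*(-1 + g)²
U = 80577944/44342443 (U = -2*(-1 + 0)²/(-9571) - 8418/(-4633) = -2*(-1)²*(-1/9571) - 8418*(-1/4633) = -2*1*(-1/9571) + 8418/4633 = -2*(-1/9571) + 8418/4633 = 2/9571 + 8418/4633 = 80577944/44342443 ≈ 1.8172)
11654 - (2189 - U) = 11654 - (2189 - 1*80577944/44342443) = 11654 - (2189 - 80577944/44342443) = 11654 - 1*96985029783/44342443 = 11654 - 96985029783/44342443 = 419781800939/44342443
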